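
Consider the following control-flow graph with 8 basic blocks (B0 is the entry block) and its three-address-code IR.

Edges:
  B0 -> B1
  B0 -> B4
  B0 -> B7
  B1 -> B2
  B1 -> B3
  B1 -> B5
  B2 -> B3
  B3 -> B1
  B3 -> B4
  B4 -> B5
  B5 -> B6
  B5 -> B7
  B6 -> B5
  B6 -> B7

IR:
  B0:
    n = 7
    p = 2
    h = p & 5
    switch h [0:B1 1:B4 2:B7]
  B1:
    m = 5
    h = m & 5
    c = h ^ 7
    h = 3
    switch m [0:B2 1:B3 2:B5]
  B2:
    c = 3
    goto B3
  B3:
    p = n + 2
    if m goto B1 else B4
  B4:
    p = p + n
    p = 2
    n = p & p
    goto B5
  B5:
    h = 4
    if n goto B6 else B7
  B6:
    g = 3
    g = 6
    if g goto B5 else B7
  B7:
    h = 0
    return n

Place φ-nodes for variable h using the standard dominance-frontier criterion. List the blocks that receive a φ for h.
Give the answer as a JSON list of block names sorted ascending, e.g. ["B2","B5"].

Answer: ["B1", "B4", "B5", "B7"]

Analysis:
idom tree: B1←B0 B2←B1 B3←B1 B4←B0 B5←B0 B6←B5 B7←B0
Join-block Dom:
  B1: preds {B0,B3}: {B0} ∩ {B0,B1,B3} = {B0}; idom=B0
  B3: preds {B1,B2}: {B0,B1} ∩ {B0,B1,B2} = {B0,B1}; idom=B1
  B4: preds {B0,B3}: {B0} ∩ {B0,B1,B3} = {B0}; idom=B0
  B5: preds {B1,B4,B6}: {B0,B1} ∩ {B0,B4} ∩ {B0,B5,B6} = {B0}; idom=B0
  B7: preds {B0,B5,B6}: {B0} ∩ {B0,B5} ∩ {B0,B5,B6} = {B0}; idom=B0

DF walk-up:
  join B1 pred B0: · stop@B0
  join B1 pred B3: B3→B1 stop@B0
  join B3 pred B1: · stop@B1
  join B3 pred B2: B2 stop@B1
  join B4 pred B0: · stop@B0
  join B4 pred B3: B3→B1 stop@B0
  join B5 pred B1: B1 stop@B0
  join B5 pred B4: B4 stop@B0
  join B5 pred B6: B6→B5 stop@B0
  join B7 pred B0: · stop@B0
  join B7 pred B5: B5 stop@B0
  join B7 pred B6: B6→B5 stop@B0
  DF(B0)=∅
  DF(B1)={B1,B4,B5}
  DF(B2)={B3}
  DF(B3)={B1,B4}
  DF(B4)={B5}
  DF(B5)={B5,B7}
  DF(B6)={B5,B7}
  DF(B7)=∅

φ for h: defs {B0,B1,B5,B7}
  DF⁺ = {B1,B4,B5,B7}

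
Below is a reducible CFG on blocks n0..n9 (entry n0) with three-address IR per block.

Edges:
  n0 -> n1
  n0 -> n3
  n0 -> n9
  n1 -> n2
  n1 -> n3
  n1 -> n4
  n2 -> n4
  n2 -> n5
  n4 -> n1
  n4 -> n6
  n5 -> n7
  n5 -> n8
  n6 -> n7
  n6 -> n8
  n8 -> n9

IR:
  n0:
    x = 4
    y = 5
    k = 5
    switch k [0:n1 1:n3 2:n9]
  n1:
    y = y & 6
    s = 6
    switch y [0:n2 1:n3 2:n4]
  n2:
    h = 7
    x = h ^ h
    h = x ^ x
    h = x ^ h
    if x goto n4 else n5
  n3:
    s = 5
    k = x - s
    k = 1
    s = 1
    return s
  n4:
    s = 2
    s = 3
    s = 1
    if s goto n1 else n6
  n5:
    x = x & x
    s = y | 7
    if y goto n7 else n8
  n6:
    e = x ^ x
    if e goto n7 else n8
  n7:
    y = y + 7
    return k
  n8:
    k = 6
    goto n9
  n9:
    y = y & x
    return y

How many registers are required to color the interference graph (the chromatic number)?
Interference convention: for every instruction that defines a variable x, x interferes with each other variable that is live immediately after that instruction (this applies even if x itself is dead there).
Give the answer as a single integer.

Per-block:
  n0: {k,x,y} / ∅
  n1: {s,y} / {y}
  n2: {h,x} / ∅
  n3: {k,s} / {x}
  n4: {s} / ∅
  n5: {s,x} / {x,y}
  n6: {e} / {x}
  n7: {y} / {k,y}
  n8: {k} / ∅
  n9: {y} / {x,y}

Live sets:
  live n0: ∅→{k,x,y}
  live n1: {k,x,y}→{k,x,y}
  live n2: {k,y}→{k,x,y}
  live n3: {x}→∅
  live n4: {k,x,y}→{k,x,y}
  live n5: {k,x,y}→{k,x,y}
  live n6: {k,x,y}→{k,x,y}
  live n7: {k,y}→∅
  live n8: {x,y}→{x,y}
  live n9: {x,y}→∅

Interference:
  e — {k,x,y}
  h — {k,x,y}
  k — {e,h,s,x,y}
  s — {k,x,y}
  x — {e,h,k,s,y}
  y — {e,h,k,s,x}

Registers:
  lower bound: {e,k,x,y} mutually conflict ⇒ χ ≥ 4
  4-colouring: r0={k}  r1={x}  r2={y}  r3={e,h,s}
  χ = 4

Answer: 4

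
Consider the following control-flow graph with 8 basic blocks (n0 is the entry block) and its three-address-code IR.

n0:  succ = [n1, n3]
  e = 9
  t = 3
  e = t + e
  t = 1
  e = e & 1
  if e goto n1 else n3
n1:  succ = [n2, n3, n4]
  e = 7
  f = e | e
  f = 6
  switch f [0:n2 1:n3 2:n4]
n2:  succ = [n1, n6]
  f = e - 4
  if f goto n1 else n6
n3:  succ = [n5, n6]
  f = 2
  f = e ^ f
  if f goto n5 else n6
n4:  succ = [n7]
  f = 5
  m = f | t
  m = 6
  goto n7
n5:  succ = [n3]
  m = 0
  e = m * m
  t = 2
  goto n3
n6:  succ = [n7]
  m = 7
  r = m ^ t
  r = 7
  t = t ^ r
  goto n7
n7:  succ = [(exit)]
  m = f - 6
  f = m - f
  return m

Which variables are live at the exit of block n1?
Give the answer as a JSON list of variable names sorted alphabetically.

def/use:
  n0: def={e,t} ue=∅
  n1: def={e,f} ue=∅
  n2: def={f} ue={e}
  n3: def={f} ue={e}
  n4: def={f,m} ue={t}
  n5: def={e,m,t} ue=∅
  n6: def={m,r,t} ue={t}
  n7: def={f,m} ue={f}

Live sets:
  n0 li=∅ lo={e,t}
  n1 li={t} lo={e,t}
  n2 li={e,t} lo={f,t}
  n3 li={e,t} lo={f,t}
  n4 li={t} lo={f}
  n5 li=∅ lo={e,t}
  n6 li={f,t} lo={f}
  n7 li={f} lo=∅

live-out(n1) = ["e", "t"]

Answer: ["e", "t"]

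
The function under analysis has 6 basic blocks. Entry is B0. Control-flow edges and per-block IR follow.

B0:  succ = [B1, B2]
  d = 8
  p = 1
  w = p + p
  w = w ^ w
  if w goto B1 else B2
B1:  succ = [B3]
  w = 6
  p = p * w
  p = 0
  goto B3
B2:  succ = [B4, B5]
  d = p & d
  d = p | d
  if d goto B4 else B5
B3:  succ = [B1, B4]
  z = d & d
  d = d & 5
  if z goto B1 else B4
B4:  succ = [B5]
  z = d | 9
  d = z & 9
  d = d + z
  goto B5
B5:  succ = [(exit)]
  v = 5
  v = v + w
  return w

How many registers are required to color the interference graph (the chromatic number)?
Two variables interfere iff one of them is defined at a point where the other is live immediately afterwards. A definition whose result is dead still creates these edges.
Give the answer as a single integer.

Per-block:
  B0 def {d,p,w} use ∅
  B1 def {p,w} use {p}
  B2 def {d} use {d,p}
  B3 def {d,z} use {d}
  B4 def {d,z} use {d}
  B5 def {v} use {w}

Live sets:
  B0 li=∅ lo={d,p,w}
  B1 li={d,p} lo={d,p,w}
  B2 li={d,p,w} lo={d,w}
  B3 li={d,p,w} lo={d,p,w}
  B4 li={d,w} lo={w}
  B5 li={w} lo=∅

Interference:
  d↔{p,w,z}
  p↔{d,w,z}
  v↔{w}
  w↔{d,p,v,z}
  z↔{d,p,w}

Chromatic number:
  {d,p,w,z} pairwise interfere (4-clique) ⇒ χ ≥ 4
  assign d→c1 p→c2 v→c1 w→c0 z→c3 — no edge inside a register ⇒ χ ≤ 4
  χ = 4

Answer: 4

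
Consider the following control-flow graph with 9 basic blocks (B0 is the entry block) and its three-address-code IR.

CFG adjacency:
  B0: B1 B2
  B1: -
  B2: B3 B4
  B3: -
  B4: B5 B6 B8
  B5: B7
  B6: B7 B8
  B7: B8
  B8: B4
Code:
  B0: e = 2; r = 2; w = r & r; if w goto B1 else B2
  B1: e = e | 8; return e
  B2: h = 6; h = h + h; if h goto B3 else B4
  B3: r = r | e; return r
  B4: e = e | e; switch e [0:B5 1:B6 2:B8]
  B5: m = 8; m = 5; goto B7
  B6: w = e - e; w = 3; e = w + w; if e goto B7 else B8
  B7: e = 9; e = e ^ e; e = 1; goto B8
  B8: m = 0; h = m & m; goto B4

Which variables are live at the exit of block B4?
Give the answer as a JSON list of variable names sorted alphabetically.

Answer: ["e"]

Working:
def/use:
  B0 def {e,r,w} use ∅
  B1 def {e} use {e}
  B2 def {h} use ∅
  B3 def {r} use {e,r}
  B4 def {e} use {e}
  B5 def {m} use ∅
  B6 def {e,w} use {e}
  B7 def {e} use ∅
  B8 def {h,m} use ∅

Live sets:
  live B0: ∅→{e,r}
  live B1: {e}→∅
  live B2: {e,r}→{e,r}
  live B3: {e,r}→∅
  live B4: {e}→{e}
  live B5: ∅→∅
  live B6: {e}→{e}
  live B7: ∅→{e}
  live B8: {e}→{e}

live-out(B4) = ["e"]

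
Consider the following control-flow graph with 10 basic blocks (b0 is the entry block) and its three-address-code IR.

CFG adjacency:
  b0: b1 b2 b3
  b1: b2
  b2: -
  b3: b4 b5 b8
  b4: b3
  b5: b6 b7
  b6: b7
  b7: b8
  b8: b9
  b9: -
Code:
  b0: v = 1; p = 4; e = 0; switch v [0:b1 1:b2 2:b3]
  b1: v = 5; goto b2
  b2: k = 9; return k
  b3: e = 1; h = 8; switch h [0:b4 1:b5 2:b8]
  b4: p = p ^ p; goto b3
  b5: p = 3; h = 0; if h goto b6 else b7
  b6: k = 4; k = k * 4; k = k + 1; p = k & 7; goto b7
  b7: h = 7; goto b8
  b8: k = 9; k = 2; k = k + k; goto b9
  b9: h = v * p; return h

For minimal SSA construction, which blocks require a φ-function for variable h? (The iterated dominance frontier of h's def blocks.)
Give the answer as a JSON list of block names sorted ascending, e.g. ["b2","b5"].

Answer: ["b3", "b8"]

Analysis:
idom tree: b1←b0 b2←b0 b3←b0 b4←b3 b5←b3 b6←b5 b7←b5 b8←b3 b9←b8
Join-block Dom:
  b2: preds {b0,b1}: {b0} ∩ {b0,b1} = {b0}; idom=b0
  b3: preds {b0,b4}: {b0} ∩ {b0,b3,b4} = {b0}; idom=b0
  b7: preds {b5,b6}: {b0,b3,b5} ∩ {b0,b3,b5,b6} = {b0,b3,b5}; idom=b5
  b8: preds {b3,b7}: {b0,b3} ∩ {b0,b3,b5,b7} = {b0,b3}; idom=b3

DF derivation:
  b2←b0: walk · to b0
  b2←b1: walk b1 to b0
  b3←b0: walk · to b0
  b3←b4: walk b4→b3 to b0
  b7←b5: walk · to b5
  b7←b6: walk b6 to b5
  b8←b3: walk · to b3
  b8←b7: walk b7→b5 to b3
  DF(b0)=∅
  DF(b1)={b2}
  DF(b2)=∅
  DF(b3)={b3}
  DF(b4)={b3}
  DF(b5)={b8}
  DF(b6)={b7}
  DF(b7)={b8}
  DF(b8)=∅
  DF(b9)=∅

φ for h: defs {b3,b5,b7,b9}
  DF⁺ = {b3,b8}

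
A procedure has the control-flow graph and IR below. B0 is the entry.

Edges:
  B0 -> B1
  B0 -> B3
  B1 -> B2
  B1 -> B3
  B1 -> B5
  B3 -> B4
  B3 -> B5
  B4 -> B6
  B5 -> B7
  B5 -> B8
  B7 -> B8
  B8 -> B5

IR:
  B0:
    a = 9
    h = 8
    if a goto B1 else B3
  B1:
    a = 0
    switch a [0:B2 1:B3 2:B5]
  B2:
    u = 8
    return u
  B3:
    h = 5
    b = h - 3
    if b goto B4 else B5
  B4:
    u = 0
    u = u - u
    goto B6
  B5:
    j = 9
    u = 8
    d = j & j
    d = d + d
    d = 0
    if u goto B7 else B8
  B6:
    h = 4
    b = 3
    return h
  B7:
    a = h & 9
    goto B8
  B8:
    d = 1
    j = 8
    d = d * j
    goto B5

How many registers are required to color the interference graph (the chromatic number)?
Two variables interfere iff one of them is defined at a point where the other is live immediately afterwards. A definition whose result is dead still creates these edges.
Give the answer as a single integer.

Answer: 4

Working:
Block summaries:
  B0: {a,h} / ∅
  B1: {a} / ∅
  B2: {u} / ∅
  B3: {b,h} / ∅
  B4: {u} / ∅
  B5: {d,j,u} / ∅
  B6: {b,h} / ∅
  B7: {a} / {h}
  B8: {d,j} / ∅

Backward fixpoint:
  B0 li=∅ lo={h}
  B1 li={h} lo={h}
  B2 li=∅ lo=∅
  B3 li=∅ lo={h}
  B4 li=∅ lo=∅
  B5 li={h} lo={h}
  B6 li=∅ lo=∅
  B7 li={h} lo={h}
  B8 li={h} lo={h}

Interference:
  a — {h}
  b — {h}
  d — {h,j,u}
  h — {a,b,d,j,u}
  j — {d,h,u}
  u — {d,h,j}

Registers:
  lower bound: {d,h,j,u} mutually conflict ⇒ χ ≥ 4
  assign a→c1 b→c1 d→c1 h→c0 j→c2 u→c3 — no edge inside a register ⇒ χ ≤ 4
  χ = 4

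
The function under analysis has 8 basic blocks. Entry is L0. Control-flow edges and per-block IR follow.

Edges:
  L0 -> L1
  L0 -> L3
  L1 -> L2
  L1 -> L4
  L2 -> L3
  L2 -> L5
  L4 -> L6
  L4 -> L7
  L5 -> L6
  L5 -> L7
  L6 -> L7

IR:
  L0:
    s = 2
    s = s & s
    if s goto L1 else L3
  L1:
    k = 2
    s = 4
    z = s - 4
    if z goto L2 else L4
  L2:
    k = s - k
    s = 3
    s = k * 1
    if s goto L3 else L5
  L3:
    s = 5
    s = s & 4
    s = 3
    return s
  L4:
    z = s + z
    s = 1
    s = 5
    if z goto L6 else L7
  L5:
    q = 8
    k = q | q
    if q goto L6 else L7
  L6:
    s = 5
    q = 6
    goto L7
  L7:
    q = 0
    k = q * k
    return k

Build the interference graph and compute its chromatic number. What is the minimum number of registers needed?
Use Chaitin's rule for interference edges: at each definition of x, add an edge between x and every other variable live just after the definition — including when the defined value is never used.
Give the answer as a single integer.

def/use:
  L0: {s} / ∅
  L1: {k,s,z} / ∅
  L2: {k,s} / {k,s}
  L3: {s} / ∅
  L4: {s,z} / {s,z}
  L5: {k,q} / ∅
  L6: {q,s} / ∅
  L7: {k,q} / {k}

Liveness:
  live L0: ∅→∅
  live L1: ∅→{k,s,z}
  live L2: {k,s}→∅
  live L3: ∅→∅
  live L4: {k,s,z}→{k}
  live L5: ∅→{k}
  live L6: {k}→{k}
  live L7: {k}→∅

Conflict graph:
  k — {q,s,z}
  q — {k}
  s — {k,z}
  z — {k,s}

Registers:
  lower bound: {k,s,z} mutually conflict ⇒ χ ≥ 3
  assign k→r0 q→r1 s→r1 z→r2 — no edge inside a register ⇒ χ ≤ 3
  χ = 3

Answer: 3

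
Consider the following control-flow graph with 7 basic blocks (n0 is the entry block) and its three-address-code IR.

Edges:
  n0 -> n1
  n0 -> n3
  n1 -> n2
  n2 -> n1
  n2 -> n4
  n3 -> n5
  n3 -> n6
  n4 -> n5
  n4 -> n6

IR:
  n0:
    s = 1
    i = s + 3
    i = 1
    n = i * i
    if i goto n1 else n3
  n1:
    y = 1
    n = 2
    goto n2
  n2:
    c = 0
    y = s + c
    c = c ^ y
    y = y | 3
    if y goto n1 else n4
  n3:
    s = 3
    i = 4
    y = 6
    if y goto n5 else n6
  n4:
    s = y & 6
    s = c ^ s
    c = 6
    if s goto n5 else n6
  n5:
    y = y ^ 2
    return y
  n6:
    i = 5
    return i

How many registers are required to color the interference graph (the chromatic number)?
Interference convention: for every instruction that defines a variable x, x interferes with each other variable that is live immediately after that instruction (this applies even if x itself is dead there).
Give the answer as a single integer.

Block summaries:
  n0 def {i,n,s} use ∅
  n1 def {n,y} use ∅
  n2 def {c,y} use {s}
  n3 def {i,s,y} use ∅
  n4 def {c,s} use {c,y}
  n5 def {y} use {y}
  n6 def {i} use ∅

Liveness:
  n0: in=∅ out={s}
  n1: in={s} out={s}
  n2: in={s} out={c,s,y}
  n3: in=∅ out={y}
  n4: in={c,y} out={y}
  n5: in={y} out=∅
  n6: in=∅ out=∅

Interfere edges:
  c — {s,y}
  i — {n,s}
  n — {i,s}
  s — {c,i,n,y}
  y — {c,s}

Colouring:
  lower bound: {c,s,y} mutually conflict ⇒ χ ≥ 3
  3-colouring: c0={s}  c1={c,i}  c2={n,y}
  χ = 3

Answer: 3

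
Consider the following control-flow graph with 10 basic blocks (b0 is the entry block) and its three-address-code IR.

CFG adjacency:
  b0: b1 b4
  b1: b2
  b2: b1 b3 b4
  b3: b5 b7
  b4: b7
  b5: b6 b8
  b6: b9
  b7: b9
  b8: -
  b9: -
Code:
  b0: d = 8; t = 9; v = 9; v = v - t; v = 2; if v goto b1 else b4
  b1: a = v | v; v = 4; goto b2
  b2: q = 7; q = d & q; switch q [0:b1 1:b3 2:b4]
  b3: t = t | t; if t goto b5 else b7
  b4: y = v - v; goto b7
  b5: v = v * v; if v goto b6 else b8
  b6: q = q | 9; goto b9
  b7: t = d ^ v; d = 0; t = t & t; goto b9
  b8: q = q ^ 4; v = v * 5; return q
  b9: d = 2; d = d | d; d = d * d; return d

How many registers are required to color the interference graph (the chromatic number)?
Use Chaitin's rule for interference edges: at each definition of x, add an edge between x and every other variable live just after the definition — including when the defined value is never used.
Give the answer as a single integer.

Answer: 4

Analysis:
Block summaries:
  b0: def={d,t,v} ue=∅
  b1: def={a,v} ue={v}
  b2: def={q} ue={d}
  b3: def={t} ue={t}
  b4: def={y} ue={v}
  b5: def={v} ue={v}
  b6: def={q} ue={q}
  b7: def={d,t} ue={d,v}
  b8: def={q,v} ue={q,v}
  b9: def={d} ue=∅

Backward fixpoint:
  live b0: ∅→{d,t,v}
  live b1: {d,t,v}→{d,t,v}
  live b2: {d,t,v}→{d,q,t,v}
  live b3: {d,q,t,v}→{d,q,v}
  live b4: {d,v}→{d,v}
  live b5: {q,v}→{q,v}
  live b6: {q}→∅
  live b7: {d,v}→∅
  live b8: {q,v}→∅
  live b9: ∅→∅

Conflict graph:
  a: {d,t}
  d: {a,q,t,v,y}
  q: {d,t,v}
  t: {a,d,q,v}
  v: {d,q,t,y}
  y: {d,v}

Colouring:
  lower bound: {d,q,t,v} mutually conflict ⇒ χ ≥ 4
  4-colouring: R0={d}  R1={t,y}  R2={a,v}  R3={q}
  χ = 4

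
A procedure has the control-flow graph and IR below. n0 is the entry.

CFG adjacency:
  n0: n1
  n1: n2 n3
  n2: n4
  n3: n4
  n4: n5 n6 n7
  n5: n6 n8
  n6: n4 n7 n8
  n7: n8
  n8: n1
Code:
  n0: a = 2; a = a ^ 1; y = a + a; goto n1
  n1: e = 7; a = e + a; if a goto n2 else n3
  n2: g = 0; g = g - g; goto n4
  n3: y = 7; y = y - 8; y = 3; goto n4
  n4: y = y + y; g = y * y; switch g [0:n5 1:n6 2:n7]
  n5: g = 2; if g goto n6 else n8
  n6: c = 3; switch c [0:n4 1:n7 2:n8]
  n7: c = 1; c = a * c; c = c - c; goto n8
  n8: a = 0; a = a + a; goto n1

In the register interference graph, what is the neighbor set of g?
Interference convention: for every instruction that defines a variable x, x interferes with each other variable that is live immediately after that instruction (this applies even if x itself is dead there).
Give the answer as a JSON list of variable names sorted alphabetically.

Answer: ["a", "y"]

Derivation:
Per-block:
  n0: def={a,y} ue=∅
  n1: def={a,e} ue={a}
  n2: def={g} ue=∅
  n3: def={y} ue=∅
  n4: def={g,y} ue={y}
  n5: def={g} ue=∅
  n6: def={c} ue=∅
  n7: def={c} ue={a}
  n8: def={a} ue=∅

Liveness:
  n0 li=∅ lo={a,y}
  n1 li={a,y} lo={a,y}
  n2 li={a,y} lo={a,y}
  n3 li={a} lo={a,y}
  n4 li={a,y} lo={a,y}
  n5 li={a,y} lo={a,y}
  n6 li={a,y} lo={a,y}
  n7 li={a,y} lo={y}
  n8 li={y} lo={a,y}

Conflict graph:
  a: {c,e,g,y}
  c: {a,y}
  e: {a,y}
  g: {a,y}
  y: {a,c,e,g}

N(g) = ["a", "y"]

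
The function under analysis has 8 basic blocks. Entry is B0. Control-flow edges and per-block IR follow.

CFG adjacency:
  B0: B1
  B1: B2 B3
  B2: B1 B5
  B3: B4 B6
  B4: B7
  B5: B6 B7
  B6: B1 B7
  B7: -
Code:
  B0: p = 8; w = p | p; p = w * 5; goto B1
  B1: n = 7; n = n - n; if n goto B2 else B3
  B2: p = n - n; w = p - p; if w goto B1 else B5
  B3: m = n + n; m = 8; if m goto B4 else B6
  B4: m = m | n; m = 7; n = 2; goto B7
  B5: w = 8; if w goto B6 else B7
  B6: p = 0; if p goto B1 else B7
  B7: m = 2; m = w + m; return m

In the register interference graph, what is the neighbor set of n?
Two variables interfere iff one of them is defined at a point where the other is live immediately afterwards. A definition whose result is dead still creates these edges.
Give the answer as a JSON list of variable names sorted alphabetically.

Per-block:
  B0: def={p,w} ue=∅
  B1: def={n} ue=∅
  B2: def={p,w} ue={n}
  B3: def={m} ue={n}
  B4: def={m,n} ue={m,n}
  B5: def={w} ue=∅
  B6: def={p} ue=∅
  B7: def={m} ue={w}

Liveness:
  B0: in=∅ out={w}
  B1: in={w} out={n,w}
  B2: in={n} out={w}
  B3: in={n,w} out={m,n,w}
  B4: in={m,n,w} out={w}
  B5: in=∅ out={w}
  B6: in={w} out={w}
  B7: in={w} out=∅

Conflict graph:
  m — {n,w}
  n — {m,w}
  p — {w}
  w — {m,n,p}

N(n) = ["m", "w"]

Answer: ["m", "w"]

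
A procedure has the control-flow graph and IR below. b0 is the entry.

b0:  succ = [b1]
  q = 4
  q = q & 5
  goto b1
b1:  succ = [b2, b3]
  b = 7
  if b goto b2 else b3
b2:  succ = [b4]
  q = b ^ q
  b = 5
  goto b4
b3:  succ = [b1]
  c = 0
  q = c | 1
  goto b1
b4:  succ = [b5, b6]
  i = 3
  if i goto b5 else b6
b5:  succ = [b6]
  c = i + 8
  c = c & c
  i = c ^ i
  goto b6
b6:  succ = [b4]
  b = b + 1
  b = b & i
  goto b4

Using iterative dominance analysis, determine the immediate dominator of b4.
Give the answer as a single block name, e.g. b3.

Answer: b2

Analysis:
idom tree: b1←b0 b2←b1 b3←b1 b4←b2 b5←b4 b6←b4
Dom∩ at merges:
  b1: preds {b0,b3}: {b0} ∩ {b0,b1,b3} = {b0}; idom=b0
  b4: preds {b2,b6}: {b0,b1,b2} ∩ {b0,b1,b2,b4,b6} = {b0,b1,b2}; idom=b2
  b6: preds {b4,b5}: {b0,b1,b2,b4} ∩ {b0,b1,b2,b4,b5} = {b0,b1,b2,b4}; idom=b4

idom(b4) = b2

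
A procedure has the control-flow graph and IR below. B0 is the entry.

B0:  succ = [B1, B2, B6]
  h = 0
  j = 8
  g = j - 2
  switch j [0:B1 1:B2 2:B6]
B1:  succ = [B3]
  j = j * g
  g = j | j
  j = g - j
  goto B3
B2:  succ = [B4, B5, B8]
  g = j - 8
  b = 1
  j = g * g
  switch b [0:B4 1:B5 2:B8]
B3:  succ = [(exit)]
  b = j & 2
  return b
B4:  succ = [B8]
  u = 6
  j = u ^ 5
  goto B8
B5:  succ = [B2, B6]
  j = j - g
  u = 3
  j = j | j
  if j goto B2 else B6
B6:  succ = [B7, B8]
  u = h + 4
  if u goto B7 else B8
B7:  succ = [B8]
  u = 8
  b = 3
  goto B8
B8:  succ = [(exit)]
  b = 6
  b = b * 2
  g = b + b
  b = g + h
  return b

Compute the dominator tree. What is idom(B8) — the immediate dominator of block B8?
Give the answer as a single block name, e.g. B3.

idom tree: B1←B0 B2←B0 B3←B1 B4←B2 B5←B2 B6←B0 B7←B6 B8←B0
Dom∩ at merges:
  B2: preds {B0,B5}: {B0} ∩ {B0,B2,B5} = {B0}; idom=B0
  B6: preds {B0,B5}: {B0} ∩ {B0,B2,B5} = {B0}; idom=B0
  B8: preds {B2,B4,B6,B7}: {B0,B2} ∩ {B0,B2,B4} ∩ {B0,B6} ∩ {B0,B6,B7} = {B0}; idom=B0

idom(B8) = B0

Answer: B0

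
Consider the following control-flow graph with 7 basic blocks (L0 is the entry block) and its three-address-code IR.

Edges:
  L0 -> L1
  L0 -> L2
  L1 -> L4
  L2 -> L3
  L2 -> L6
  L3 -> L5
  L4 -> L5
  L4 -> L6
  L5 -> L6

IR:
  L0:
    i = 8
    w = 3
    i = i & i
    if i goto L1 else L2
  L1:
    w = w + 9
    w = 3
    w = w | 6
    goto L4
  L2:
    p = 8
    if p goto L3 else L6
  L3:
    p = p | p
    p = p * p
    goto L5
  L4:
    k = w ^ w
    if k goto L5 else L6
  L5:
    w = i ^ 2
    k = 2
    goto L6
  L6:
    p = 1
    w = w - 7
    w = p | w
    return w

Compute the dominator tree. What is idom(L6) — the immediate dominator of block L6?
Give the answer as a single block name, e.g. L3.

idom tree: L1←L0 L2←L0 L3←L2 L4←L1 L5←L0 L6←L0
Dom at joins:
  L5: preds {L3,L4}: {L0,L2,L3} ∩ {L0,L1,L4} = {L0}; idom=L0
  L6: preds {L2,L4,L5}: {L0,L2} ∩ {L0,L1,L4} ∩ {L0,L5} = {L0}; idom=L0

idom(L6) = L0

Answer: L0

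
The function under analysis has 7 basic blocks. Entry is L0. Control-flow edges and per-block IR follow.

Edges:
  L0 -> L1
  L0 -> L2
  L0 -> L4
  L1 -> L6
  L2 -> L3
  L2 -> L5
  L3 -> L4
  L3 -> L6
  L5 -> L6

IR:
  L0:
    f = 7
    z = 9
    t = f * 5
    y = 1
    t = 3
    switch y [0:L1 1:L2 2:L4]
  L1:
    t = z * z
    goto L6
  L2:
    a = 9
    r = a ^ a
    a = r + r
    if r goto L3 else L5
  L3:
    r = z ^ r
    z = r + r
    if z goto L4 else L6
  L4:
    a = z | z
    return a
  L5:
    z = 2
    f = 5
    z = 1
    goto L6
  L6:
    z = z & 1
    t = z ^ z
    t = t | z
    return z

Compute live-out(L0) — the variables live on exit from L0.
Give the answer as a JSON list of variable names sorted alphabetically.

Block summaries:
  L0: def={f,t,y,z} ue=∅
  L1: def={t} ue={z}
  L2: def={a,r} ue=∅
  L3: def={r,z} ue={r,z}
  L4: def={a} ue={z}
  L5: def={f,z} ue=∅
  L6: def={t,z} ue={z}

Backward fixpoint:
  L0: in=∅ out={z}
  L1: in={z} out={z}
  L2: in={z} out={r,z}
  L3: in={r,z} out={z}
  L4: in={z} out=∅
  L5: in=∅ out={z}
  L6: in={z} out=∅

live-out(L0) = ["z"]

Answer: ["z"]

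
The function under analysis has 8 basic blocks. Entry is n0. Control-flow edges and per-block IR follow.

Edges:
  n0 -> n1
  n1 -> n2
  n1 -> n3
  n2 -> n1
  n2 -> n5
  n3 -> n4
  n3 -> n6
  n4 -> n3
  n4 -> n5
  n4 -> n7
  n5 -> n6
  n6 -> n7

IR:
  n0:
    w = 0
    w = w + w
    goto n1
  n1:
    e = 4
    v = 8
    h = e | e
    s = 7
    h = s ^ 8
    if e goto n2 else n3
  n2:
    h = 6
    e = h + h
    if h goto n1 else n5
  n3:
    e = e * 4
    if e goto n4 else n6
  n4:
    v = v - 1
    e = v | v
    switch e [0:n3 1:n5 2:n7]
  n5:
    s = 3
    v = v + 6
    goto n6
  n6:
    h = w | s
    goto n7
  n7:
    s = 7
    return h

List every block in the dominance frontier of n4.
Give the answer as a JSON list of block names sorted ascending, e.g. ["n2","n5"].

Answer: ["n3", "n5", "n7"]

Analysis:
idom tree: n1←n0 n2←n1 n3←n1 n4←n3 n5←n1 n6←n1 n7←n1
Dom at joins:
  n1: preds {n0,n2}: {n0} ∩ {n0,n1,n2} = {n0}; idom=n0
  n3: preds {n1,n4}: {n0,n1} ∩ {n0,n1,n3,n4} = {n0,n1}; idom=n1
  n5: preds {n2,n4}: {n0,n1,n2} ∩ {n0,n1,n3,n4} = {n0,n1}; idom=n1
  n6: preds {n3,n5}: {n0,n1,n3} ∩ {n0,n1,n5} = {n0,n1}; idom=n1
  n7: preds {n4,n6}: {n0,n1,n3,n4} ∩ {n0,n1,n6} = {n0,n1}; idom=n1

DF walk-up:
  n1←n0: walk · to n0
  n1←n2: walk n2→n1 to n0
  n3←n1: walk · to n1
  n3←n4: walk n4→n3 to n1
  n5←n2: walk n2 to n1
  n5←n4: walk n4→n3 to n1
  n6←n3: walk n3 to n1
  n6←n5: walk n5 to n1
  n7←n4: walk n4→n3 to n1
  n7←n6: walk n6 to n1
  n0: DF=∅
  n1: DF={n1}
  n2: DF={n1,n5}
  n3: DF={n3,n5,n6,n7}
  n4: DF={n3,n5,n7}
  n5: DF={n6}
  n6: DF={n7}
  n7: DF=∅

DF(n4) = ["n3", "n5", "n7"]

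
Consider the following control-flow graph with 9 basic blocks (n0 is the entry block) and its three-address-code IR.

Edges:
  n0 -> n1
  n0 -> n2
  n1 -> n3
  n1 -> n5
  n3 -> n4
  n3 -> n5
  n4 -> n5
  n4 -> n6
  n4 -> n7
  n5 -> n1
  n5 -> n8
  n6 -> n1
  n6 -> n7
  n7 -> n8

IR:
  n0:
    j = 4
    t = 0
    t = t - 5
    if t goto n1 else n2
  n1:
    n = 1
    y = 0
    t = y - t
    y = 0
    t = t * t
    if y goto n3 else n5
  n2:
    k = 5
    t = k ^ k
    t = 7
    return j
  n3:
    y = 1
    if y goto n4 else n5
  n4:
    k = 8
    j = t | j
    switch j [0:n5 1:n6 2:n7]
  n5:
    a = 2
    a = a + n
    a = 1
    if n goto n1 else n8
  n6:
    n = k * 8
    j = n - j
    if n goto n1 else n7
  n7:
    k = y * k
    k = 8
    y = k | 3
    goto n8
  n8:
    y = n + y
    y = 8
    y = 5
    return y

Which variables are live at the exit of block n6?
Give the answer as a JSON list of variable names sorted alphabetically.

Answer: ["j", "k", "n", "t", "y"]

Derivation:
def/use:
  n0 def {j,t} use ∅
  n1 def {n,t,y} use {t}
  n2 def {k,t} use {j}
  n3 def {y} use ∅
  n4 def {j,k} use {j,t}
  n5 def {a} use {n}
  n6 def {j,n} use {j,k}
  n7 def {k,y} use {k,y}
  n8 def {y} use {n,y}

Liveness:
  n0 li=∅ lo={j,t}
  n1 li={j,t} lo={j,n,t,y}
  n2 li={j} lo=∅
  n3 li={j,n,t} lo={j,n,t,y}
  n4 li={j,n,t,y} lo={j,k,n,t,y}
  n5 li={j,n,t,y} lo={j,n,t,y}
  n6 li={j,k,t,y} lo={j,k,n,t,y}
  n7 li={k,n,y} lo={n,y}
  n8 li={n,y} lo=∅

live-out(n6) = ["j", "k", "n", "t", "y"]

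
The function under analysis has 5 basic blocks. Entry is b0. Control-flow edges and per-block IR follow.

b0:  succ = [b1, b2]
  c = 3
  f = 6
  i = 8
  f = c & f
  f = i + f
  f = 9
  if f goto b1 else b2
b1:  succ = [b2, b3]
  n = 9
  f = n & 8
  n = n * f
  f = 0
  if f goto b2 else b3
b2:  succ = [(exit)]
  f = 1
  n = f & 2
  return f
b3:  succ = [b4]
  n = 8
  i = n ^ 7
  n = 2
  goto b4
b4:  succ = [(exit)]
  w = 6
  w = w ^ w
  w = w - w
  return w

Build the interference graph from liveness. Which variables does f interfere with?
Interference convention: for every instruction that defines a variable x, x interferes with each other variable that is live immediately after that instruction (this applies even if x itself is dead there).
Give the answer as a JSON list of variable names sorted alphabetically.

Block summaries:
  b0: def={c,f,i} ue=∅
  b1: def={f,n} ue=∅
  b2: def={f,n} ue=∅
  b3: def={i,n} ue=∅
  b4: def={w} ue=∅

Backward fixpoint:
  b0: in=∅ out=∅
  b1: in=∅ out=∅
  b2: in=∅ out=∅
  b3: in=∅ out=∅
  b4: in=∅ out=∅

Interference:
  c: {f,i}
  f: {c,i,n}
  i: {c,f}
  n: {f}
  w: ∅

N(f) = ["c", "i", "n"]

Answer: ["c", "i", "n"]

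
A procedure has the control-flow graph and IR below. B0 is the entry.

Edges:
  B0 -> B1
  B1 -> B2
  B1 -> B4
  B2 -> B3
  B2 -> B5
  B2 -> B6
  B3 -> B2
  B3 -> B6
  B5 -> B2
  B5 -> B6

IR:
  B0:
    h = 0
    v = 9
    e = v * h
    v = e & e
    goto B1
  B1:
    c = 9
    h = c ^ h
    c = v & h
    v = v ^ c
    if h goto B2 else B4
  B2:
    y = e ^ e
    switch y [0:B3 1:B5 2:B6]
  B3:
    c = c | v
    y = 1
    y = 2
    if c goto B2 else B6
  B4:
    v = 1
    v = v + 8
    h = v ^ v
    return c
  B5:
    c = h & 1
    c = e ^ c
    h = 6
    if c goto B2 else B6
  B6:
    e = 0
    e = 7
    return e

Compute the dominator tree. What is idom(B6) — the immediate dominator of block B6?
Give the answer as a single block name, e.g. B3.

idom tree: B1←B0 B2←B1 B3←B2 B4←B1 B5←B2 B6←B2
Join-block Dom:
  B2: preds {B1,B3,B5}: {B0,B1} ∩ {B0,B1,B2,B3} ∩ {B0,B1,B2,B5} = {B0,B1}; idom=B1
  B6: preds {B2,B3,B5}: {B0,B1,B2} ∩ {B0,B1,B2,B3} ∩ {B0,B1,B2,B5} = {B0,B1,B2}; idom=B2

idom(B6) = B2

Answer: B2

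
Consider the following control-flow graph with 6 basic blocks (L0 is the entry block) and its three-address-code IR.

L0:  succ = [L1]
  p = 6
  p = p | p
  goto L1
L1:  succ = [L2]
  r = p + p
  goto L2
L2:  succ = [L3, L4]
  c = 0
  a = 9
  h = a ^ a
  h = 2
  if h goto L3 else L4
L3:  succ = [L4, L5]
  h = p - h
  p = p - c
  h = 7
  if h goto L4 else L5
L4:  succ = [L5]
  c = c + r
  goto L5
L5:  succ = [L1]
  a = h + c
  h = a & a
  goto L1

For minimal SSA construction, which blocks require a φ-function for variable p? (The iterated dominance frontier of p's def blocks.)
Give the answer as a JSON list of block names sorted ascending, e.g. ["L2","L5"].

idom tree: L1←L0 L2←L1 L3←L2 L4←L2 L5←L2
Join-block Dom:
  L1: preds {L0,L5}: {L0} ∩ {L0,L1,L2,L5} = {L0}; idom=L0
  L4: preds {L2,L3}: {L0,L1,L2} ∩ {L0,L1,L2,L3} = {L0,L1,L2}; idom=L2
  L5: preds {L3,L4}: {L0,L1,L2,L3} ∩ {L0,L1,L2,L4} = {L0,L1,L2}; idom=L2

Frontier:
  L1←L0: walk · to L0
  L1←L5: walk L5→L2→L1 to L0
  L4←L2: walk · to L2
  L4←L3: walk L3 to L2
  L5←L3: walk L3 to L2
  L5←L4: walk L4 to L2
  DF(L0)=∅
  DF(L1)={L1}
  DF(L2)={L1}
  DF(L3)={L4,L5}
  DF(L4)={L5}
  DF(L5)={L1}

φ for p: defs {L0,L3}
  DF⁺ = {L1,L4,L5}

Answer: ["L1", "L4", "L5"]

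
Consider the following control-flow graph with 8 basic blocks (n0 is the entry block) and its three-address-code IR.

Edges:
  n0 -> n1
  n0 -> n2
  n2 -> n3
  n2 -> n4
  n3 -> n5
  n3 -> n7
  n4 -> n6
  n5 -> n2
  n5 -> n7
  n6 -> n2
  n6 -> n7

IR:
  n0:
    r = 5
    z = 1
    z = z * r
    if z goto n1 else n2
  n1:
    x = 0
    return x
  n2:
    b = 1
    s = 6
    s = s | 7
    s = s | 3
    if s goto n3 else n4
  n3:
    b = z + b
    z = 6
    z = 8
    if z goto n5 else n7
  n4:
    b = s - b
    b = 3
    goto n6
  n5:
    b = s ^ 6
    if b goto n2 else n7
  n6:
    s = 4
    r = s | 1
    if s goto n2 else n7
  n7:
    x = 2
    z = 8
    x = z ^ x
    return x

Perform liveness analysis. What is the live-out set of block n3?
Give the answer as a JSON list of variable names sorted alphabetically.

Per-block:
  n0: def={r,z} ue=∅
  n1: def={x} ue=∅
  n2: def={b,s} ue=∅
  n3: def={b,z} ue={b,z}
  n4: def={b} ue={b,s}
  n5: def={b} ue={s}
  n6: def={r,s} ue=∅
  n7: def={x,z} ue=∅

Liveness:
  n0 li=∅ lo={z}
  n1 li=∅ lo=∅
  n2 li={z} lo={b,s,z}
  n3 li={b,s,z} lo={s,z}
  n4 li={b,s,z} lo={z}
  n5 li={s,z} lo={z}
  n6 li={z} lo={z}
  n7 li=∅ lo=∅

live-out(n3) = ["s", "z"]

Answer: ["s", "z"]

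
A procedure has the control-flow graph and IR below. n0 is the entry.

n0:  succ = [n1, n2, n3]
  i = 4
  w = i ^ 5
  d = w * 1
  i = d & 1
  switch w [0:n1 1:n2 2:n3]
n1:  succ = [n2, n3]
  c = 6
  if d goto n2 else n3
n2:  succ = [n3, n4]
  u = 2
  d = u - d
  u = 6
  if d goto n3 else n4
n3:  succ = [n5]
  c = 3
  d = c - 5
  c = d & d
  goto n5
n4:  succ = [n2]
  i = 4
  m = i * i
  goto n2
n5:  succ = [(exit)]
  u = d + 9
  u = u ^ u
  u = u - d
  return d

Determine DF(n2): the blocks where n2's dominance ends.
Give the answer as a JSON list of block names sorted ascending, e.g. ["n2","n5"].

idom tree: n1←n0 n2←n0 n3←n0 n4←n2 n5←n3
Dom∩ at merges:
  n2: preds {n0,n1,n4}: {n0} ∩ {n0,n1} ∩ {n0,n2,n4} = {n0}; idom=n0
  n3: preds {n0,n1,n2}: {n0} ∩ {n0,n1} ∩ {n0,n2} = {n0}; idom=n0

Frontier:
  n2←n0: walk · to n0
  n2←n1: walk n1 to n0
  n2←n4: walk n4→n2 to n0
  n3←n0: walk · to n0
  n3←n1: walk n1 to n0
  n3←n2: walk n2 to n0
  DF(n0)=∅
  DF(n1)={n2,n3}
  DF(n2)={n2,n3}
  DF(n3)=∅
  DF(n4)={n2}
  DF(n5)=∅

DF(n2) = ["n2", "n3"]

Answer: ["n2", "n3"]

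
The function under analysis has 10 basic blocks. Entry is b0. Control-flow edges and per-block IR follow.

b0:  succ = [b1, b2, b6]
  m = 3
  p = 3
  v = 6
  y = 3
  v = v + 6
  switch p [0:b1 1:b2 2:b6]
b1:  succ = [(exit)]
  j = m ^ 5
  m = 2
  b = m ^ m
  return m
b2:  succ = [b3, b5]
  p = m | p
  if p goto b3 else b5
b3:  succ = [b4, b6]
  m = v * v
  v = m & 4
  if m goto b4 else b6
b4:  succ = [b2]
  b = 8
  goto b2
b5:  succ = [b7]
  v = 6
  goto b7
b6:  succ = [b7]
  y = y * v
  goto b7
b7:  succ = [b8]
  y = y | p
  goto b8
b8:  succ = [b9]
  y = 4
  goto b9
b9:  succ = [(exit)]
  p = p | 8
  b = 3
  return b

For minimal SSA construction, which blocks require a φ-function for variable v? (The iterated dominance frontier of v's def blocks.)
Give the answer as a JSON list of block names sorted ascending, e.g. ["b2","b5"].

idom tree: b1←b0 b2←b0 b3←b2 b4←b3 b5←b2 b6←b0 b7←b0 b8←b7 b9←b8
Join-block Dom:
  b2: preds {b0,b4}: {b0} ∩ {b0,b2,b3,b4} = {b0}; idom=b0
  b6: preds {b0,b3}: {b0} ∩ {b0,b2,b3} = {b0}; idom=b0
  b7: preds {b5,b6}: {b0,b2,b5} ∩ {b0,b6} = {b0}; idom=b0

DF walk-up:
  b2←b0: walk · to b0
  b2←b4: walk b4→b3→b2 to b0
  b6←b0: walk · to b0
  b6←b3: walk b3→b2 to b0
  b7←b5: walk b5→b2 to b0
  b7←b6: walk b6 to b0
  b0 → ∅
  b1 → ∅
  b2 → {b2,b6,b7}
  b3 → {b2,b6}
  b4 → {b2}
  b5 → {b7}
  b6 → {b7}
  b7 → ∅
  b8 → ∅
  b9 → ∅

φ for v: defs {b0,b3,b5}
  DF⁺ = {b2,b6,b7}

Answer: ["b2", "b6", "b7"]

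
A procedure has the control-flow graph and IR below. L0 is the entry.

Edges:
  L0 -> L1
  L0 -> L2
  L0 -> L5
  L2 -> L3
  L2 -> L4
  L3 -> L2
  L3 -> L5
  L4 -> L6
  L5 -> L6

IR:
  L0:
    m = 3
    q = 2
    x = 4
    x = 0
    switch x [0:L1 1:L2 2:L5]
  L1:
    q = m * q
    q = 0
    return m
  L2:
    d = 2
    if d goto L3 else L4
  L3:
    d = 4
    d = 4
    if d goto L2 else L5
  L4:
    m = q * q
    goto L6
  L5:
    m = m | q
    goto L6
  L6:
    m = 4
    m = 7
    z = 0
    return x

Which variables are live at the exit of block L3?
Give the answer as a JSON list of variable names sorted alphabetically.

Answer: ["m", "q", "x"]

Derivation:
Block summaries:
  L0: {m,q,x} / ∅
  L1: {q} / {m,q}
  L2: {d} / ∅
  L3: {d} / ∅
  L4: {m} / {q}
  L5: {m} / {m,q}
  L6: {m,z} / {x}

Backward fixpoint:
  live L0: ∅→{m,q,x}
  live L1: {m,q}→∅
  live L2: {m,q,x}→{m,q,x}
  live L3: {m,q,x}→{m,q,x}
  live L4: {q,x}→{x}
  live L5: {m,q,x}→{x}
  live L6: {x}→∅

live-out(L3) = ["m", "q", "x"]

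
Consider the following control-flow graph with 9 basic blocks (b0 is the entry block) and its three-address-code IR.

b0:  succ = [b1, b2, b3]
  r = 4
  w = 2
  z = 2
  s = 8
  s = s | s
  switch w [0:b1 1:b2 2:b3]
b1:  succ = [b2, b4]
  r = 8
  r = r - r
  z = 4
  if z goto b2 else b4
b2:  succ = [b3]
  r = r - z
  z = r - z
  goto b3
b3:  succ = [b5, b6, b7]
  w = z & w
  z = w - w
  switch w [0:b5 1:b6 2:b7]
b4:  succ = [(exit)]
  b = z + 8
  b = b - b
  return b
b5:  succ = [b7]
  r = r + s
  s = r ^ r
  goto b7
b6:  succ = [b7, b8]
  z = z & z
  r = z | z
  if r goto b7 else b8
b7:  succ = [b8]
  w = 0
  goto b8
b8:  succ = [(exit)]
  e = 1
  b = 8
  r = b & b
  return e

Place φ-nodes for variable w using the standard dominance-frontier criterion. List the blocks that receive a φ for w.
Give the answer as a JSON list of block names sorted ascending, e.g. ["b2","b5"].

Answer: ["b8"]

Working:
idom tree: b1←b0 b2←b0 b3←b0 b4←b1 b5←b3 b6←b3 b7←b3 b8←b3
Dom at joins:
  b2: preds {b0,b1}: {b0} ∩ {b0,b1} = {b0}; idom=b0
  b3: preds {b0,b2}: {b0} ∩ {b0,b2} = {b0}; idom=b0
  b7: preds {b3,b5,b6}: {b0,b3} ∩ {b0,b3,b5} ∩ {b0,b3,b6} = {b0,b3}; idom=b3
  b8: preds {b6,b7}: {b0,b3,b6} ∩ {b0,b3,b7} = {b0,b3}; idom=b3

DF derivation:
  join b2 pred b0: · stop@b0
  join b2 pred b1: b1 stop@b0
  join b3 pred b0: · stop@b0
  join b3 pred b2: b2 stop@b0
  join b7 pred b3: · stop@b3
  join b7 pred b5: b5 stop@b3
  join b7 pred b6: b6 stop@b3
  join b8 pred b6: b6 stop@b3
  join b8 pred b7: b7 stop@b3
  DF(b0)=∅
  DF(b1)={b2}
  DF(b2)={b3}
  DF(b3)=∅
  DF(b4)=∅
  DF(b5)={b7}
  DF(b6)={b7,b8}
  DF(b7)={b8}
  DF(b8)=∅

φ for w: defs {b0,b3,b7}
  DF⁺ = {b8}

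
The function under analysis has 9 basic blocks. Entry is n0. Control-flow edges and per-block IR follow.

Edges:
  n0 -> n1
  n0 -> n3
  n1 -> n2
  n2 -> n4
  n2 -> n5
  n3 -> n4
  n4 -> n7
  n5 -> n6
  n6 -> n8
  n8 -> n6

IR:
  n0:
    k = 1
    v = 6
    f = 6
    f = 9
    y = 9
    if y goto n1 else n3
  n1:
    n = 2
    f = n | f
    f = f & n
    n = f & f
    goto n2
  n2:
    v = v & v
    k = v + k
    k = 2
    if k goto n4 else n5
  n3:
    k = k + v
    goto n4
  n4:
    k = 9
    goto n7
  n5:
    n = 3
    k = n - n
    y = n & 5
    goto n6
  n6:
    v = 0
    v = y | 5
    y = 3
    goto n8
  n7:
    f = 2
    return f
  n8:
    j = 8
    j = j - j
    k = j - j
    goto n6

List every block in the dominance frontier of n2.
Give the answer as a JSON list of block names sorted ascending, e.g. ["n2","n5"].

Answer: ["n4"]

Analysis:
idom tree: n1←n0 n2←n1 n3←n0 n4←n0 n5←n2 n6←n5 n7←n4 n8←n6
Join-block Dom:
  n4: preds {n2,n3}: {n0,n1,n2} ∩ {n0,n3} = {n0}; idom=n0
  n6: preds {n5,n8}: {n0,n1,n2,n5} ∩ {n0,n1,n2,n5,n6,n8} = {n0,n1,n2,n5}; idom=n5

DF derivation:
  join n4 pred n2: n2→n1 stop@n0
  join n4 pred n3: n3 stop@n0
  join n6 pred n5: · stop@n5
  join n6 pred n8: n8→n6 stop@n5
  n0: DF=∅
  n1: DF={n4}
  n2: DF={n4}
  n3: DF={n4}
  n4: DF=∅
  n5: DF=∅
  n6: DF={n6}
  n7: DF=∅
  n8: DF={n6}

DF(n2) = ["n4"]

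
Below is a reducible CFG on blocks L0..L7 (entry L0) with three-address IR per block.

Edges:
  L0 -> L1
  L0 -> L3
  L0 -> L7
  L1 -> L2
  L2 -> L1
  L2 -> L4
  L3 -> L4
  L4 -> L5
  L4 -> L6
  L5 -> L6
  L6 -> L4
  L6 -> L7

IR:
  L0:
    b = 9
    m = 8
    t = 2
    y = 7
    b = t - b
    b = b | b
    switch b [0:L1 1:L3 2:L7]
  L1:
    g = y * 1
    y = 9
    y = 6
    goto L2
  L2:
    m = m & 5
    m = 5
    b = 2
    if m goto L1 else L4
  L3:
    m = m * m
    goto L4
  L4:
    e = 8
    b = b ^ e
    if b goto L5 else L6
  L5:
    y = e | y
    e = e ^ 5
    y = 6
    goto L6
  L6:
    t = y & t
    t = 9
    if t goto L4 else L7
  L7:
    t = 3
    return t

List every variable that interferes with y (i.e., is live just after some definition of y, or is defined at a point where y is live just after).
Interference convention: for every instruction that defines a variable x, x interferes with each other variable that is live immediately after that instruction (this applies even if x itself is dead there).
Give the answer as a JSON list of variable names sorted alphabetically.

Answer: ["b", "e", "m", "t"]

Derivation:
Per-block:
  L0: def={b,m,t,y} ue=∅
  L1: def={g,y} ue={y}
  L2: def={b,m} ue={m}
  L3: def={m} ue={m}
  L4: def={b,e} ue={b}
  L5: def={e,y} ue={e,y}
  L6: def={t} ue={t,y}
  L7: def={t} ue=∅

Live sets:
  L0 li=∅ lo={b,m,t,y}
  L1 li={m,t,y} lo={m,t,y}
  L2 li={m,t,y} lo={b,m,t,y}
  L3 li={b,m,t,y} lo={b,t,y}
  L4 li={b,t,y} lo={b,e,t,y}
  L5 li={b,e,t,y} lo={b,t,y}
  L6 li={b,t,y} lo={b,t,y}
  L7 li=∅ lo=∅

Interfere edges:
  b: {e,m,t,y}
  e: {b,t,y}
  g: {m,t}
  m: {b,g,t,y}
  t: {b,e,g,m,y}
  y: {b,e,m,t}

N(y) = ["b", "e", "m", "t"]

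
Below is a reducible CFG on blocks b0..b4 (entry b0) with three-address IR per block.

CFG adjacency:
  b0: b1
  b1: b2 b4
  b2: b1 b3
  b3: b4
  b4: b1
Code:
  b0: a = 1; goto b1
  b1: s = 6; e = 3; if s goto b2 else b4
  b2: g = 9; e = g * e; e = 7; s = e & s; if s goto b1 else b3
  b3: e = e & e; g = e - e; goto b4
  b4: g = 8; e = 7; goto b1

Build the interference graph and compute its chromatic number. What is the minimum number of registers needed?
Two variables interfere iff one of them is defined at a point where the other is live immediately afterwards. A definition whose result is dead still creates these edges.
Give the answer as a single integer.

Answer: 3

Analysis:
Block summaries:
  b0: def={a} ue=∅
  b1: def={e,s} ue=∅
  b2: def={e,g,s} ue={e,s}
  b3: def={e,g} ue={e}
  b4: def={e,g} ue=∅

Live sets:
  live b0: ∅→∅
  live b1: ∅→{e,s}
  live b2: {e,s}→{e}
  live b3: {e}→∅
  live b4: ∅→∅

Conflict graph:
  a — ∅
  e — {g,s}
  g — {e,s}
  s — {e,g}

Colouring:
  clique {e,g,s} ⇒ need ≥ 3
  assign a→r0 e→r0 g→r1 s→r2 — no edge inside a register ⇒ χ ≤ 3
  χ = 3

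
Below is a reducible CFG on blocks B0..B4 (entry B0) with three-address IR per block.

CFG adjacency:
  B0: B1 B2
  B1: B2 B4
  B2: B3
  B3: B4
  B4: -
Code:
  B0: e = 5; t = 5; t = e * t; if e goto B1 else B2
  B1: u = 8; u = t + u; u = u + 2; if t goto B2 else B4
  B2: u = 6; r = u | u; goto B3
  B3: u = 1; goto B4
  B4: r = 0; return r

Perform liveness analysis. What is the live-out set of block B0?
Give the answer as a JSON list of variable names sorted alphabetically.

Answer: ["t"]

Analysis:
Block summaries:
  B0: {e,t} / ∅
  B1: {u} / {t}
  B2: {r,u} / ∅
  B3: {u} / ∅
  B4: {r} / ∅

Live sets:
  live B0: ∅→{t}
  live B1: {t}→∅
  live B2: ∅→∅
  live B3: ∅→∅
  live B4: ∅→∅

live-out(B0) = ["t"]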